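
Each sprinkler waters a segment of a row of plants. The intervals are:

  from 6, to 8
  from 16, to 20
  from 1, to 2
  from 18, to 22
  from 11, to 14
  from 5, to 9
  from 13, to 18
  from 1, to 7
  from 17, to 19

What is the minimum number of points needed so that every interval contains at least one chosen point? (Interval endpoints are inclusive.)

Process intervals by earliest right end; each time one isn't hit yet, stab at its right endpoint.
By right end: [1,2]  [1,7]  [6,8]  [5,9]  [11,14]  [13,18]  [17,19]  [16,20]  [18,22]
[1,2] uncovered → point at 2; [6,8] uncovered → point at 8; [11,14] uncovered → point at 14; [17,19] uncovered → point at 19.
Points: 2, 8, 14, 19 (4 total).

4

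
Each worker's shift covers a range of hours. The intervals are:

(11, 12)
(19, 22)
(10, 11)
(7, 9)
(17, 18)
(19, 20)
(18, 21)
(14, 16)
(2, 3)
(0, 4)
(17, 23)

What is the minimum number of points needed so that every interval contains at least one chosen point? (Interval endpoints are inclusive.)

Sorted: [2,3] [0,4] [7,9] [10,11] [11,12] [14,16] [17,18] [19,20] [18,21] [19,22] [17,23]
{[2,3],[0,4]} hit by 3; {[7,9]} hit by 9; {[10,11],[11,12]} hit by 11; {[14,16]} hit by 16; {[17,18]} hit by 18; {[19,20],[18,21],[19,22],[17,23]} hit by 20.
Points: 3, 9, 11, 16, 18, 20 (6 total).

6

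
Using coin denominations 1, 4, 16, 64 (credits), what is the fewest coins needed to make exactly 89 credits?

5

Use the largest denomination that fits, subtract, and repeat.
89 − 1×64→25 − 1×16→9 − 2×4→1 − 1×1→0
Total coins = 1 + 1 + 2 + 1 = 5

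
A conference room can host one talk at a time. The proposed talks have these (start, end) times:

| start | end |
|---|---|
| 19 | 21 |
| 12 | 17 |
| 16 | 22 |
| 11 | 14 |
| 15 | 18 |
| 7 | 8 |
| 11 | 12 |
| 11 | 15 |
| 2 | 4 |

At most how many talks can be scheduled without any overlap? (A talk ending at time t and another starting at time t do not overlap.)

5

Sorted by end: (2,4)  (7,8)  (11,12)  (11,14)  (11,15)  (12,17)  (15,18)  (19,21)  (16,22)
take (2,4); take (7,8); take (11,12); skip (11,14); skip (11,15); take (12,17); take (19,21).
Selected 5 talks.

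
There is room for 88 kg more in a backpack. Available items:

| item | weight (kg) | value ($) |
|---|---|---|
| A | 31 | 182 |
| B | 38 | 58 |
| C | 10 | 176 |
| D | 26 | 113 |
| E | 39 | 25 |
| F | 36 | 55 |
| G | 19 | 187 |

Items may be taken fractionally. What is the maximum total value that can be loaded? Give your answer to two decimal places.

661.06

Greedy by value/weight ratio, highest first.
Ratios (sorted): C 17.60, G 9.84, A 5.87, D 4.35, F 1.53, B 1.53, E 0.64
take C (10 @ 176); take G (19 @ 187); take A (31 @ 182); take D (26 @ 113); take 2/36 of F → 3.06. Capacity used 88/88.
Total value = 661.06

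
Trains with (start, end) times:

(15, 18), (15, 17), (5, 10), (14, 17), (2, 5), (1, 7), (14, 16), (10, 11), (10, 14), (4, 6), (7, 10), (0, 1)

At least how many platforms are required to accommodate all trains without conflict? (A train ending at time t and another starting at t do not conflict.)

4

Events (time:±→running): 0:+→1 1:-→0 1:+→1 2:+→2 4:+→3 5:-→2 5:+→3 6:-→2 7:-→1 7:+→2 10:-→1 10:-→0 10:+→1 10:+→2 11:-→1 14:-→0 14:+→1 14:+→2 15:+→3 15:+→4 … peak 4.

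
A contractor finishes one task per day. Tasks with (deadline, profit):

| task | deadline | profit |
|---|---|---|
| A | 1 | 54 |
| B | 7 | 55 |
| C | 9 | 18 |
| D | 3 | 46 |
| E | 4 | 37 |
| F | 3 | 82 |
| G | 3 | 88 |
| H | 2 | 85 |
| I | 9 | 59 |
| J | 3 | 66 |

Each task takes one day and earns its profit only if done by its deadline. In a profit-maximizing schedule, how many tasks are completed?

By profit: G(d3,88), H(d2,85), F(d3,82), J(d3,66), I(d9,59), B(d7,55), A(d1,54), D(d3,46), E(d4,37), C(d9,18)
G→slot 3; H→slot 2; F→slot 1; J skipped; I→slot 9; B→slot 7; A skipped; D skipped; E→slot 4; C→slot 8.
7 of 10 scheduled.

7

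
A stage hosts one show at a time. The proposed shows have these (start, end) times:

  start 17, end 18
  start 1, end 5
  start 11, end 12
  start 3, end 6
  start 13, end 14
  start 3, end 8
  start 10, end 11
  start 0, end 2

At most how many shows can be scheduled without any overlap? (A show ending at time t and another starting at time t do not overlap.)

Sort by end time and greedily take each interval whose start is ≥ the last chosen end.
Sorted by end: (0,2)  (1,5)  (3,6)  (3,8)  (10,11)  (11,12)  (13,14)  (17,18)
take (0,2); skip (1,5); take (3,6); take (10,11); take (11,12); take (13,14); take (17,18).
Selected 6 shows.

6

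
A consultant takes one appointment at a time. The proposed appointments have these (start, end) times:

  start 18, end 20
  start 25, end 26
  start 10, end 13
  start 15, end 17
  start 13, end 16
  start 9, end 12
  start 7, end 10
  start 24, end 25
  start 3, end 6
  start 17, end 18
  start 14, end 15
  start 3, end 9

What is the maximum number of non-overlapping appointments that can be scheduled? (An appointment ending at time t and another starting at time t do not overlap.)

Greedy by earliest finish: after sorting by end time, pick each interval compatible with the last pick.
By end time: (3,6), (3,9), (7,10), (9,12), (10,13), (14,15), (13,16), (15,17), (17,18), (18,20), (24,25), (25,26).
Pick (3,6); next start ≥ 6 → (7,10); next start ≥ 10 → (10,13); next start ≥ 13 → (14,15); next start ≥ 15 → (15,17); next start ≥ 17 → (17,18); next start ≥ 18 → (18,20); next start ≥ 20 → (24,25); next start ≥ 25 → (25,26).
Selected 9 appointments.

9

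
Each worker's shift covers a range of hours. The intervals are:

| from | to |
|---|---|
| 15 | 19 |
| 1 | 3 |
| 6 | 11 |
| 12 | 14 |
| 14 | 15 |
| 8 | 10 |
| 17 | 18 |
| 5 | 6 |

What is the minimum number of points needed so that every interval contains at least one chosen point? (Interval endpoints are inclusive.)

By right end: [1,3]  [5,6]  [8,10]  [6,11]  [12,14]  [14,15]  [17,18]  [15,19]
[1,3] uncovered → point at 3; [5,6] uncovered → point at 6; [8,10] uncovered → point at 10; [12,14] uncovered → point at 14; [17,18] uncovered → point at 18.
Points: 3, 6, 10, 14, 18 (5 total).

5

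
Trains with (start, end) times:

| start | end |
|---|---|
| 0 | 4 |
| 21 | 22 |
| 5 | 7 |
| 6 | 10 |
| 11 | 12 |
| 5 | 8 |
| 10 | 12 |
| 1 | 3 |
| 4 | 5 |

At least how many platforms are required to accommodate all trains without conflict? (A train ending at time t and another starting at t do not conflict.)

3

starts: [0, 1, 4, 5, 5, 6, 10, 11, 21]
ends:   [3, 4, 5, 7, 8, 10, 12, 12, 22]
s0→1 s1→2 e3→1 e4→0 s4→1 e5→0 s5→1 s5→2 s6→3  — peak 3.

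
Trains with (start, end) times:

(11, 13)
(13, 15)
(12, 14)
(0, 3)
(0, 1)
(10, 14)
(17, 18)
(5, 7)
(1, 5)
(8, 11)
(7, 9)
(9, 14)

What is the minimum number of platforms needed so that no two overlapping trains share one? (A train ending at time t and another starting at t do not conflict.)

4

The answer is the maximum number of intervals overlapping at any instant.
Events (time:±→running): 0:+→1 0:+→2 1:-→1 1:+→2 3:-→1 5:-→0 5:+→1 7:-→0 7:+→1 8:+→2 9:-→1 9:+→2 10:+→3 11:-→2 11:+→3 12:+→4 … peak 4.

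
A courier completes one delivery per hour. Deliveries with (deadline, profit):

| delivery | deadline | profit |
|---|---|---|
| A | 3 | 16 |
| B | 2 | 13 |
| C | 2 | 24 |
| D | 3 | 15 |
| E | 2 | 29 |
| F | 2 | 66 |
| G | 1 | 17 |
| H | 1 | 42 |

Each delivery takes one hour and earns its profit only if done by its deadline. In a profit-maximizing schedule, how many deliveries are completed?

Sort by profit descending; place each in the latest free slot ≤ its deadline.
Profit order: F=66 H=42 E=29 C=24 G=17 A=16 D=15 B=13
Assign: F→slot 2, H→slot 1, E skipped, C skipped, G skipped, A→slot 3, D skipped, B skipped.
Slots: [1:H] [2:F] [3:A]
3 of 8 scheduled.

3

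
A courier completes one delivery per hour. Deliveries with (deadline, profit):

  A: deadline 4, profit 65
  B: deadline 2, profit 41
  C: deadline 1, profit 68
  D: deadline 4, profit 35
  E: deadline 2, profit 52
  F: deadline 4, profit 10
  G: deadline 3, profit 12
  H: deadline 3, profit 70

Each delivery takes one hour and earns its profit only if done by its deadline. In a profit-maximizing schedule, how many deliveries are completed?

4

Take jobs in profit order; each goes to the latest open slot no later than its deadline.
Profit order: H=70 C=68 A=65 E=52 B=41 D=35 G=12 F=10
Assign: H→slot 3, C→slot 1, A→slot 4, E→slot 2, B skipped, D skipped, G skipped, F skipped.
Slots: [1:C] [2:E] [3:H] [4:A]
4 of 8 scheduled.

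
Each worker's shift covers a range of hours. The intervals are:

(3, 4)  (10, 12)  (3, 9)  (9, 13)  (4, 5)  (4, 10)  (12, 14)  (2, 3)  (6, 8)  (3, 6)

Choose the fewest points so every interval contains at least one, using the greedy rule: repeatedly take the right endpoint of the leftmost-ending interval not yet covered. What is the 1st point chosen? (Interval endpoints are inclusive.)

3

Sorted: [2,3] [3,4] [4,5] [3,6] [6,8] [3,9] [4,10] [10,12] [9,13] [12,14]
{[2,3],[3,4]} hit by 3; {[4,5],[3,6]} hit by 5; {[6,8],[3,9],[4,10]} hit by 8; {[10,12],[9,13],[12,14]} hit by 12.
Points: 3, 5, 8, 12 (4 total).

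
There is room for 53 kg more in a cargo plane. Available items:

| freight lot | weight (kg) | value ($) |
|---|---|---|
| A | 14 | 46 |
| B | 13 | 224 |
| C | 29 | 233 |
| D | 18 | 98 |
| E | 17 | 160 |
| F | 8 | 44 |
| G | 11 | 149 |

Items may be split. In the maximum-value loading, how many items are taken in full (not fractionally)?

3

Greedy by value/weight ratio, highest first.
Order: B (224/13=17.23) > G (149/11=13.55) > E (160/17=9.41) > C (233/29=8.03) > F (44/8=5.50) > D (98/18=5.44) > A (46/14=3.29)
Fill: take B (13 @ 224) → take G (11 @ 149) → take E (17 @ 160) → take 12/29 of C → 96.41; 53/53 used.
3 item(s) taken whole; one partial (take 12/29 of C).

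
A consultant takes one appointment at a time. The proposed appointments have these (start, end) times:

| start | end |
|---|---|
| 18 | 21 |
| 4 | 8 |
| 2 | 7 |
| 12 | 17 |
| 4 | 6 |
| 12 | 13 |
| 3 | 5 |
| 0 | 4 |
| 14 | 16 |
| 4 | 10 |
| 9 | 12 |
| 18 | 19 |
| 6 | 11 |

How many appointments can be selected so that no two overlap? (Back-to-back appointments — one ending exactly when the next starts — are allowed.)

Greedy by earliest finish: after sorting by end time, pick each interval compatible with the last pick.
Sorted by end: (0,4)  (3,5)  (4,6)  (2,7)  (4,8)  (4,10)  (6,11)  (9,12)  (12,13)  (14,16)  (12,17)  (18,19)  (18,21)
take (0,4); take (4,6); skip (2,7); skip (4,8); take (6,11); take (12,13); take (14,16); take (18,19).
Selected 6 appointments.

6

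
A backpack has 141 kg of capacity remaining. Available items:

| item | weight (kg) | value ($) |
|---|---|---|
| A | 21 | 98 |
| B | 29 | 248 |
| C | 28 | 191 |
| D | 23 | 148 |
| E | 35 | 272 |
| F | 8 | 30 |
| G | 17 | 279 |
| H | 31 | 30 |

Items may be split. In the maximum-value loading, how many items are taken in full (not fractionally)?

5

Sort by value per unit weight and fill in that order.
Ratios (sorted): G 16.41, B 8.55, E 7.77, C 6.82, D 6.43, A 4.67, F 3.75, H 0.97
take G (17 @ 279); take B (29 @ 248); take E (35 @ 272); take C (28 @ 191); take D (23 @ 148); take 9/21 of A → 42.00. Capacity used 141/141.
5 item(s) taken whole; one partial (take 9/21 of A).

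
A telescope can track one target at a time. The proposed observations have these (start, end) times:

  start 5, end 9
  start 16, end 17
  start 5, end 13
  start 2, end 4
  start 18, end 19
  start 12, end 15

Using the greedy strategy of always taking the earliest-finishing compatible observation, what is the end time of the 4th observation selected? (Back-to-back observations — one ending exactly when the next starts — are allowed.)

Sorted by end: (2,4)  (5,9)  (5,13)  (12,15)  (16,17)  (18,19)
take (2,4); take (5,9); skip (5,13); take (12,15); take (16,17); take (18,19).
Selected: (2,4) (5,9) (12,15) (16,17) (18,19)

17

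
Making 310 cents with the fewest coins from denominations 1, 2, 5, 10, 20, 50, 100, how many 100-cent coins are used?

3

Greedy: take as many of the largest coin as possible, then repeat with the remainder.
310 = 3×100 + 1×10
Count of 100: 3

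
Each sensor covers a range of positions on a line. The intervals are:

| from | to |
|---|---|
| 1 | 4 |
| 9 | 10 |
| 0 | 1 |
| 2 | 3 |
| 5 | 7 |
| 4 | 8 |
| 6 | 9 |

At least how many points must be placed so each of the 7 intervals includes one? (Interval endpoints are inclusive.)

4

Sort by right endpoint; whenever an interval is uncovered, place a point at its right end.
By right end: [0,1]  [2,3]  [1,4]  [5,7]  [4,8]  [6,9]  [9,10]
[0,1] uncovered → point at 1; [2,3] uncovered → point at 3; [5,7] uncovered → point at 7; [9,10] uncovered → point at 10.
Points: 1, 3, 7, 10 (4 total).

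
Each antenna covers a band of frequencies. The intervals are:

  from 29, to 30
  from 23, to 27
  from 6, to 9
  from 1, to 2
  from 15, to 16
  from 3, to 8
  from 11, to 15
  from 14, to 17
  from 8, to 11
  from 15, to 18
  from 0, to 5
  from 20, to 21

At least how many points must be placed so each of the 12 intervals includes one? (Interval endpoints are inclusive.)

Sorted: [1,2] [0,5] [3,8] [6,9] [8,11] [11,15] [15,16] [14,17] [15,18] [20,21] [23,27] [29,30]
{[1,2],[0,5]} hit by 2; {[3,8],[6,9],[8,11]} hit by 8; {[11,15],[15,16],[14,17],[15,18]} hit by 15; {[20,21]} hit by 21; {[23,27]} hit by 27; {[29,30]} hit by 30.
Points: 2, 8, 15, 21, 27, 30 (6 total).

6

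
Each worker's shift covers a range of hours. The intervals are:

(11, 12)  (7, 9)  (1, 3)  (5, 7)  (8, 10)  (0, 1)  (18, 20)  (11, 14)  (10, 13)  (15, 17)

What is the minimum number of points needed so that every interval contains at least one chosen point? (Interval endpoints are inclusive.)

6

Sort by right endpoint; whenever an interval is uncovered, place a point at its right end.
By right end: [0,1]  [1,3]  [5,7]  [7,9]  [8,10]  [11,12]  [10,13]  [11,14]  [15,17]  [18,20]
[0,1] uncovered → point at 1; [5,7] uncovered → point at 7; [8,10] uncovered → point at 10; [11,12] uncovered → point at 12; [15,17] uncovered → point at 17; [18,20] uncovered → point at 20.
Points: 1, 7, 10, 12, 17, 20 (6 total).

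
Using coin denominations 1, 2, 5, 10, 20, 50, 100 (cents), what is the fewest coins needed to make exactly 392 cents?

Greedy: take as many of the largest coin as possible, then repeat with the remainder.
392 − 3×100→92 − 1×50→42 − 2×20→2 − 1×2→0
Total coins = 3 + 1 + 2 + 1 = 7

7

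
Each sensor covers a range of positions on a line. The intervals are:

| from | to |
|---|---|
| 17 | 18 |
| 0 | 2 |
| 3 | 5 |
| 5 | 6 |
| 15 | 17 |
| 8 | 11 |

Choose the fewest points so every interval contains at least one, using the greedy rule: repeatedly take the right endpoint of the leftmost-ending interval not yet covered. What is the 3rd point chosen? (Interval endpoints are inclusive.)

11

Sort by right endpoint; whenever an interval is uncovered, place a point at its right end.
By right end: [0,2]  [3,5]  [5,6]  [8,11]  [15,17]  [17,18]
[0,2] uncovered → point at 2; [3,5] uncovered → point at 5; [8,11] uncovered → point at 11; [15,17] uncovered → point at 17.
Points: 2, 5, 11, 17 (4 total).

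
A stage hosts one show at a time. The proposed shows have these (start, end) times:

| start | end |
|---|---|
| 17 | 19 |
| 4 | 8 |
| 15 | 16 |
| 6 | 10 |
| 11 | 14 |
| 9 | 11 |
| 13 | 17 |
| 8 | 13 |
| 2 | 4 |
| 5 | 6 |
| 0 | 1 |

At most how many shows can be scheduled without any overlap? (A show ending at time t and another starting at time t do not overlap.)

7

Sort by end time and greedily take each interval whose start is ≥ the last chosen end.
Sorted by end: (0,1)  (2,4)  (5,6)  (4,8)  (6,10)  (9,11)  (8,13)  (11,14)  (15,16)  (13,17)  (17,19)
take (0,1); take (2,4); take (5,6); take (6,10); take (11,14); take (15,16); skip (13,17); take (17,19).
Selected 7 shows.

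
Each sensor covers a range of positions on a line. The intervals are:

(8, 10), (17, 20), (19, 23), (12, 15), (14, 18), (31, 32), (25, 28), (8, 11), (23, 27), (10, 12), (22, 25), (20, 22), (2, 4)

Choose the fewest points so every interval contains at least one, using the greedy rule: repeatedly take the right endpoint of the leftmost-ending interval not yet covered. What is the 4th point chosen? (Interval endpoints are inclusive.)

20

Sorted: [2,4] [8,10] [8,11] [10,12] [12,15] [14,18] [17,20] [20,22] [19,23] [22,25] [23,27] [25,28] [31,32]
{[2,4]} hit by 4; {[8,10],[8,11],[10,12]} hit by 10; {[12,15],[14,18]} hit by 15; {[17,20],[20,22],[19,23]} hit by 20; {[22,25],[23,27],[25,28]} hit by 25; {[31,32]} hit by 32.
Points: 4, 10, 15, 20, 25, 32 (6 total).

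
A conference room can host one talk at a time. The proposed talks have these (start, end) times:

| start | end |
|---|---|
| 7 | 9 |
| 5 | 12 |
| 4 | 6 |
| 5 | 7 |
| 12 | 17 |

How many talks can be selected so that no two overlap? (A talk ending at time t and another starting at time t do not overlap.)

3

Order by finish time; keep every interval that doesn't clash with the previous kept one.
Sorted by end: (4,6)  (5,7)  (7,9)  (5,12)  (12,17)
take (4,6); take (7,9); take (12,17).
Selected 3 talks.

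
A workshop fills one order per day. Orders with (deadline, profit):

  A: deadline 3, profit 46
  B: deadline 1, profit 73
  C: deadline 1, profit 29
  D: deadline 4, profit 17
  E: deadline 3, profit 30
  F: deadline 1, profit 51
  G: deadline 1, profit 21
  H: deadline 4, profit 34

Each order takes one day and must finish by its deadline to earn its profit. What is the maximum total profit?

183

Sort by profit descending; place each in the latest free slot ≤ its deadline.
Profit order: B=73 F=51 A=46 H=34 E=30 C=29 G=21 D=17
Assign: B→slot 1, F skipped, A→slot 3, H→slot 4, E→slot 2, C skipped, G skipped, D skipped.
Slots: [1:B] [2:E] [3:A] [4:H]
Profit = 73 + 30 + 46 + 34 = 183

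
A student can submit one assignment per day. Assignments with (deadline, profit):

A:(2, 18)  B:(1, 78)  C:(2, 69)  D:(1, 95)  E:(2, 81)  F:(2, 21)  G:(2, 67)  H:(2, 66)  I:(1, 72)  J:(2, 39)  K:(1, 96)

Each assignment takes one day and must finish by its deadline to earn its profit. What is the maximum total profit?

Profit order: K=96 D=95 E=81 B=78 I=72 C=69 G=67 H=66 J=39 F=21 A=18
Assign: K→slot 1, D skipped, E→slot 2, B skipped, I skipped, C skipped, G skipped, H skipped, J skipped, F skipped, A skipped.
Slots: [1:K] [2:E]
Profit = 96 + 81 = 177

177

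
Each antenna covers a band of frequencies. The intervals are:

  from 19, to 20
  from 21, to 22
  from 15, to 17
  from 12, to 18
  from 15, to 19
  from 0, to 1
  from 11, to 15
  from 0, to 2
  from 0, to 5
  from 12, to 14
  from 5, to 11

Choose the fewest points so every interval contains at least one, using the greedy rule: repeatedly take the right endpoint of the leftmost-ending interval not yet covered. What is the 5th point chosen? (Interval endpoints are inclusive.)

Sorted: [0,1] [0,2] [0,5] [5,11] [12,14] [11,15] [15,17] [12,18] [15,19] [19,20] [21,22]
{[0,1],[0,2],[0,5]} hit by 1; {[5,11]} hit by 11; {[12,14],[11,15]} hit by 14; {[15,17],[12,18],[15,19]} hit by 17; {[19,20]} hit by 20; {[21,22]} hit by 22.
Points: 1, 11, 14, 17, 20, 22 (6 total).

20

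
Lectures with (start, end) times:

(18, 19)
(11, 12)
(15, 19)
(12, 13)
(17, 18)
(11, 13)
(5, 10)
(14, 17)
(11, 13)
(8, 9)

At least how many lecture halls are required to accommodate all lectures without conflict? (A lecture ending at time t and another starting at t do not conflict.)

starts: [5, 8, 11, 11, 11, 12, 14, 15, 17, 18]
ends:   [9, 10, 12, 13, 13, 13, 17, 18, 19, 19]
s5→1 s8→2 e9→1 e10→0 s11→1 s11→2 s11→3  — peak 3.

3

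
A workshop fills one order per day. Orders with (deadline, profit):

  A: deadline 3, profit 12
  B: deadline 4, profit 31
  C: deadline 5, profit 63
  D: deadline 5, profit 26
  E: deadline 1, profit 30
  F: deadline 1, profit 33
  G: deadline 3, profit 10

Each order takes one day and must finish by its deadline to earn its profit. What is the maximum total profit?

165

Take jobs in profit order; each goes to the latest open slot no later than its deadline.
By profit: C(d5,63), F(d1,33), B(d4,31), E(d1,30), D(d5,26), A(d3,12), G(d3,10)
C→slot 5; F→slot 1; B→slot 4; E skipped; D→slot 3; A→slot 2; G skipped.
Profit = 33 + 12 + 26 + 31 + 63 = 165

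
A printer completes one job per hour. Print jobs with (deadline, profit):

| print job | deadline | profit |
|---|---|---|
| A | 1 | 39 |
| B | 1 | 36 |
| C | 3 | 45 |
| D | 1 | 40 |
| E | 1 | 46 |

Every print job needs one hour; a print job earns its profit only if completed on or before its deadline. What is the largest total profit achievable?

By profit: E(d1,46), C(d3,45), D(d1,40), A(d1,39), B(d1,36)
E→slot 1; C→slot 3; D skipped; A skipped; B skipped.
Profit = 46 + 45 = 91

91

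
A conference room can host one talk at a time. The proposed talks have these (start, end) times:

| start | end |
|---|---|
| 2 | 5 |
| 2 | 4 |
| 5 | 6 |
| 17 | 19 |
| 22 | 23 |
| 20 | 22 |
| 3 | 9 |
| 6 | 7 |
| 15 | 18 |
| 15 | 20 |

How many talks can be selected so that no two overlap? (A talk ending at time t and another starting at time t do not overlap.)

By end time: (2,4), (2,5), (5,6), (6,7), (3,9), (15,18), (17,19), (15,20), (20,22), (22,23).
Pick (2,4); next start ≥ 4 → (5,6); next start ≥ 6 → (6,7); next start ≥ 7 → (15,18); next start ≥ 18 → (20,22); next start ≥ 22 → (22,23).
Selected 6 talks.

6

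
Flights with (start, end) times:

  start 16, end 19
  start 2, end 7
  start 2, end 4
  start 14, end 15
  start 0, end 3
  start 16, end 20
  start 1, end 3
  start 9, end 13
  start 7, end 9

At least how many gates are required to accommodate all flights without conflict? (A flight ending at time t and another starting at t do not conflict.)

The answer is the maximum number of intervals overlapping at any instant.
Events (time:±→running): 0:+→1 1:+→2 2:+→3 2:+→4 … peak 4.

4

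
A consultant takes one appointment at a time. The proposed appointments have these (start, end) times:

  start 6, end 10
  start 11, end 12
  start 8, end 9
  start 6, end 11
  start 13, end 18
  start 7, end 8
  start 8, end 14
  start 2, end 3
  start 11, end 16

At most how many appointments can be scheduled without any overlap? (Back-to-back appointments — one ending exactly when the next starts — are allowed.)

Order by finish time; keep every interval that doesn't clash with the previous kept one.
Sorted by end: (2,3)  (7,8)  (8,9)  (6,10)  (6,11)  (11,12)  (8,14)  (11,16)  (13,18)
take (2,3); take (7,8); take (8,9); skip (6,11); take (11,12); skip (11,16); take (13,18).
Selected 5 appointments.

5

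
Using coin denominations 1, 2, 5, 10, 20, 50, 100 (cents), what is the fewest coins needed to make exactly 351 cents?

351 = 3×100 + 1×50 + 1×1
Total coins = 3 + 1 + 1 = 5

5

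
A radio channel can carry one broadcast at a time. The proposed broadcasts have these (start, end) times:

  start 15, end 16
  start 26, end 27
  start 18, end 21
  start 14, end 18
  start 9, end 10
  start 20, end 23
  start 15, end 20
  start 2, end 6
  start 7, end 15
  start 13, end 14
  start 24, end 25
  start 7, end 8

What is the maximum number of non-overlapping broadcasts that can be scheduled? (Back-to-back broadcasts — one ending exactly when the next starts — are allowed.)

8

By end time: (2,6), (7,8), (9,10), (13,14), (7,15), (15,16), (14,18), (15,20), (18,21), (20,23), (24,25), (26,27).
Pick (2,6); next start ≥ 6 → (7,8); next start ≥ 8 → (9,10); next start ≥ 10 → (13,14); next start ≥ 14 → (15,16); next start ≥ 16 → (18,21); next start ≥ 21 → (24,25); next start ≥ 25 → (26,27).
Selected 8 broadcasts.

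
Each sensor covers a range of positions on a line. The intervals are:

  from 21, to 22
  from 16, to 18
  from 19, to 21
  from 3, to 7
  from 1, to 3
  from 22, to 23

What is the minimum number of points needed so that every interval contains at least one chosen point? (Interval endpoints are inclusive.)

Process intervals by earliest right end; each time one isn't hit yet, stab at its right endpoint.
Sorted: [1,3] [3,7] [16,18] [19,21] [21,22] [22,23]
{[1,3],[3,7]} hit by 3; {[16,18]} hit by 18; {[19,21],[21,22]} hit by 21; {[22,23]} hit by 23.
Points: 3, 18, 21, 23 (4 total).

4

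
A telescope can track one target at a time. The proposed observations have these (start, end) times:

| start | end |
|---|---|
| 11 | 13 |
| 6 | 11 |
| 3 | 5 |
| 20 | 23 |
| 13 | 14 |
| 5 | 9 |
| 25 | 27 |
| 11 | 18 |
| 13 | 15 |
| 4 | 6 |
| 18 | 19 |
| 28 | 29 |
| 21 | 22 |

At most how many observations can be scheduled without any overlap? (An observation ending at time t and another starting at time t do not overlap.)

Sort by end time and greedily take each interval whose start is ≥ the last chosen end.
Sorted by end: (3,5)  (4,6)  (5,9)  (6,11)  (11,13)  (13,14)  (13,15)  (11,18)  (18,19)  (21,22)  (20,23)  (25,27)  (28,29)
take (3,5); take (5,9); take (11,13); take (13,14); take (18,19); take (21,22); skip (20,23); take (25,27); take (28,29).
Selected 8 observations.

8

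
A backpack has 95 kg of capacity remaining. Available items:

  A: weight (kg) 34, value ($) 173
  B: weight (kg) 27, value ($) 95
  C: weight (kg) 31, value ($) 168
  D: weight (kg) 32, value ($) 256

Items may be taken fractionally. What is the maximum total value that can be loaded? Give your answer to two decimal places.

586.82

Sort by value per unit weight and fill in that order.
Ratios (sorted): D 8.00, C 5.42, A 5.09, B 3.52
take D (32 @ 256); take C (31 @ 168); take 32/34 of A → 162.82. Capacity used 95/95.
Total value = 586.82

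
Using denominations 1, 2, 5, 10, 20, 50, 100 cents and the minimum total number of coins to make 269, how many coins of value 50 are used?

1

269 − 2×100→69 − 1×50→19 − 1×10→9 − 1×5→4 − 2×2→0
Count of 50: 1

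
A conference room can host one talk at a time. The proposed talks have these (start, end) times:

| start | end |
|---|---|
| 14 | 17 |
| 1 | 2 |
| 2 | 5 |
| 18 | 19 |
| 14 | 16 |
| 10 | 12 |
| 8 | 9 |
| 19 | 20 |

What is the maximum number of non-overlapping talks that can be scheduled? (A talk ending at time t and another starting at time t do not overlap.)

By end time: (1,2), (2,5), (8,9), (10,12), (14,16), (14,17), (18,19), (19,20).
Pick (1,2); next start ≥ 2 → (2,5); next start ≥ 5 → (8,9); next start ≥ 9 → (10,12); next start ≥ 12 → (14,16); next start ≥ 16 → (18,19); next start ≥ 19 → (19,20).
Selected 7 talks.

7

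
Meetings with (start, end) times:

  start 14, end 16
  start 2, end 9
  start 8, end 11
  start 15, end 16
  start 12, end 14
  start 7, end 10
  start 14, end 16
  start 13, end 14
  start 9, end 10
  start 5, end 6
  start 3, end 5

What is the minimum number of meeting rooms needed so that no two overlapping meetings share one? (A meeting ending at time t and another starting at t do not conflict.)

3

starts: [2, 3, 5, 7, 8, 9, 12, 13, 14, 14, 15]
ends:   [5, 6, 9, 10, 10, 11, 14, 14, 16, 16, 16]
s2→1 s3→2 e5→1 s5→2 e6→1 s7→2 s8→3  — peak 3.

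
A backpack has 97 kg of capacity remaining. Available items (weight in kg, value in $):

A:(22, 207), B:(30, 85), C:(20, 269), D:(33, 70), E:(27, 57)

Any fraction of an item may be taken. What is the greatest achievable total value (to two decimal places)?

614.03

Sort by value per unit weight and fill in that order.
Order: C (269/20=13.45) > A (207/22=9.41) > B (85/30=2.83) > D (70/33=2.12) > E (57/27=2.11)
Fill: take C (20 @ 269) → take A (22 @ 207) → take B (30 @ 85) → take 25/33 of D → 53.03; 97/97 used.
Total value = 614.03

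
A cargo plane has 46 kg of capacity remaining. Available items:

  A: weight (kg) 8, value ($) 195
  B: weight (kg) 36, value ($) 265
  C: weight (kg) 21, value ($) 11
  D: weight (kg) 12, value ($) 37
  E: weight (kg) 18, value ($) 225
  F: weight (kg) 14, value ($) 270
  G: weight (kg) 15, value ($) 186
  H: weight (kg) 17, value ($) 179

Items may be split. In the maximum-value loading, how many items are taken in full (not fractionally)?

Greedy by value/weight ratio, highest first.
Order: A (195/8=24.38) > F (270/14=19.29) > E (225/18=12.50) > G (186/15=12.40) > H (179/17=10.53) > B (265/36=7.36) > D (37/12=3.08) > C (11/21=0.52)
Fill: take A (8 @ 195) → take F (14 @ 270) → take E (18 @ 225) → take 6/15 of G → 74.40; 46/46 used.
3 item(s) taken whole; one partial (take 6/15 of G).

3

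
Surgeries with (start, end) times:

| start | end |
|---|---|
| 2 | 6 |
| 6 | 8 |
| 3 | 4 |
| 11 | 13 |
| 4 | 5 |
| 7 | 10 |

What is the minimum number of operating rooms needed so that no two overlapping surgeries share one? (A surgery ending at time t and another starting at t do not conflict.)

2

Count concurrent intervals with a sweep; the peak is the room count.
starts: [2, 3, 4, 6, 7, 11]
ends:   [4, 5, 6, 8, 10, 13]
s2→1 s3→2  — peak 2.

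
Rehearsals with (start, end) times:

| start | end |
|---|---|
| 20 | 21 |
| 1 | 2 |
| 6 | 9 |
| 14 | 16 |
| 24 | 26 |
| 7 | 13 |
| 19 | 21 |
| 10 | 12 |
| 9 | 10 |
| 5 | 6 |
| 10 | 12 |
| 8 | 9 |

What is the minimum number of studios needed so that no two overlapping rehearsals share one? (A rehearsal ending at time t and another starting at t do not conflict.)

3

The answer is the maximum number of intervals overlapping at any instant.
Events (time:±→running): 1:+→1 2:-→0 5:+→1 6:-→0 6:+→1 7:+→2 8:+→3 … peak 3.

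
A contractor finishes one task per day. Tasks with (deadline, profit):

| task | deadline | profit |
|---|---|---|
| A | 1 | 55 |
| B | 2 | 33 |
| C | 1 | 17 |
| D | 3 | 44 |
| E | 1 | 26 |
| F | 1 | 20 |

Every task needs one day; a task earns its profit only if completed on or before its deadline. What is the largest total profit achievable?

132

Sort by profit descending; place each in the latest free slot ≤ its deadline.
By profit: A(d1,55), D(d3,44), B(d2,33), E(d1,26), F(d1,20), C(d1,17)
A→slot 1; D→slot 3; B→slot 2; E skipped; F skipped; C skipped.
Profit = 55 + 33 + 44 = 132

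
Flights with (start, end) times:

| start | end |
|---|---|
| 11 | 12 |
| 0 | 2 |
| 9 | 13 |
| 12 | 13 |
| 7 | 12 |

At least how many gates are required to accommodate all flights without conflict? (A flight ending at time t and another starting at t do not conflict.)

3

Events (time:±→running): 0:+→1 2:-→0 7:+→1 9:+→2 11:+→3 … peak 3.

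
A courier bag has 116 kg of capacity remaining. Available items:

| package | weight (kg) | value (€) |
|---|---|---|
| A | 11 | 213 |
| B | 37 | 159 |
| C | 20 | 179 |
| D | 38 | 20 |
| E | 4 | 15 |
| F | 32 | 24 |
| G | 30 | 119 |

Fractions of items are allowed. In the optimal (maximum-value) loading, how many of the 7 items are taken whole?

Sort by value per unit weight and fill in that order.
Ratios (sorted): A 19.36, C 8.95, B 4.30, G 3.97, E 3.75, F 0.75, D 0.53
take A (11 @ 213); take C (20 @ 179); take B (37 @ 159); take G (30 @ 119); take E (4 @ 15); take 14/32 of F → 10.50. Capacity used 116/116.
5 item(s) taken whole; one partial (take 14/32 of F).

5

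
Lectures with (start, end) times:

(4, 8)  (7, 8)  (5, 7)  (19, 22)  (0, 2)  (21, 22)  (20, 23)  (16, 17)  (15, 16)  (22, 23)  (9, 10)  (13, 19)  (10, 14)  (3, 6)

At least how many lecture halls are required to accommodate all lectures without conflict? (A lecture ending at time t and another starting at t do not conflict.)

starts: [0, 3, 4, 5, 7, 9, 10, 13, 15, 16, 19, 20, 21, 22]
ends:   [2, 6, 7, 8, 8, 10, 14, 16, 17, 19, 22, 22, 23, 23]
s0→1 e2→0 s3→1 s4→2 s5→3  — peak 3.

3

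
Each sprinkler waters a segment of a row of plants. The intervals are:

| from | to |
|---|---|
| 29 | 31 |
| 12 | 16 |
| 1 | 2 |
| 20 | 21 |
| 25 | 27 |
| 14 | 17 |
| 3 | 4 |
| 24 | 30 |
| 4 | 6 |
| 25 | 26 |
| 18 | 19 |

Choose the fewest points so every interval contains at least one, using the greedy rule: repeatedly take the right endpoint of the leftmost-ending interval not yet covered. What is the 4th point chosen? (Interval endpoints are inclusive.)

19

Sort by right endpoint; whenever an interval is uncovered, place a point at its right end.
Sorted: [1,2] [3,4] [4,6] [12,16] [14,17] [18,19] [20,21] [25,26] [25,27] [24,30] [29,31]
{[1,2]} hit by 2; {[3,4],[4,6]} hit by 4; {[12,16],[14,17]} hit by 16; {[18,19]} hit by 19; {[20,21]} hit by 21; {[25,26],[25,27],[24,30]} hit by 26; {[29,31]} hit by 31.
Points: 2, 4, 16, 19, 21, 26, 31 (7 total).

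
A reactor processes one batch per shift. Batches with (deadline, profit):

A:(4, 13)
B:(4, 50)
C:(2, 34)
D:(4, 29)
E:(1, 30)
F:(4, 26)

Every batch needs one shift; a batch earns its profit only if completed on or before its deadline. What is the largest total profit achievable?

Sort by profit descending; place each in the latest free slot ≤ its deadline.
By profit: B(d4,50), C(d2,34), E(d1,30), D(d4,29), F(d4,26), A(d4,13)
B→slot 4; C→slot 2; E→slot 1; D→slot 3; F skipped; A skipped.
Profit = 30 + 34 + 29 + 50 = 143

143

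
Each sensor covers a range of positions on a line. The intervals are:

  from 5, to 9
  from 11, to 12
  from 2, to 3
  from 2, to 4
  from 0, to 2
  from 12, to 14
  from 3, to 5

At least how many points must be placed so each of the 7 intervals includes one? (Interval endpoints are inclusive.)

By right end: [0,2]  [2,3]  [2,4]  [3,5]  [5,9]  [11,12]  [12,14]
[0,2] uncovered → point at 2; [3,5] uncovered → point at 5; [11,12] uncovered → point at 12.
Points: 2, 5, 12 (3 total).

3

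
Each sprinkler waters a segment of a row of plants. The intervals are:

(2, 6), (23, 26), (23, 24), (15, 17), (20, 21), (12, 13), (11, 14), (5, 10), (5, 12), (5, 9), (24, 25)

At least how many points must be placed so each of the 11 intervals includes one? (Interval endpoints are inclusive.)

5

Sorted: [2,6] [5,9] [5,10] [5,12] [12,13] [11,14] [15,17] [20,21] [23,24] [24,25] [23,26]
{[2,6],[5,9],[5,10],[5,12]} hit by 6; {[12,13],[11,14]} hit by 13; {[15,17]} hit by 17; {[20,21]} hit by 21; {[23,24],[24,25],[23,26]} hit by 24.
Points: 6, 13, 17, 21, 24 (5 total).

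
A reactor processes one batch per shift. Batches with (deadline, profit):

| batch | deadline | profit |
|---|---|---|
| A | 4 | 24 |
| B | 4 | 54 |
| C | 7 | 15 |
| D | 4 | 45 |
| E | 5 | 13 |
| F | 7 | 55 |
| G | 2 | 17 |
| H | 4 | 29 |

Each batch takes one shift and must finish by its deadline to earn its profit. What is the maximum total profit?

235

Sort by profit descending; place each in the latest free slot ≤ its deadline.
Profit order: F=55 B=54 D=45 H=29 A=24 G=17 C=15 E=13
Assign: F→slot 7, B→slot 4, D→slot 3, H→slot 2, A→slot 1, G skipped, C→slot 6, E→slot 5.
Slots: [1:A] [2:H] [3:D] [4:B] [5:E] [6:C] [7:F]
Profit = 24 + 29 + 45 + 54 + 13 + 15 + 55 = 235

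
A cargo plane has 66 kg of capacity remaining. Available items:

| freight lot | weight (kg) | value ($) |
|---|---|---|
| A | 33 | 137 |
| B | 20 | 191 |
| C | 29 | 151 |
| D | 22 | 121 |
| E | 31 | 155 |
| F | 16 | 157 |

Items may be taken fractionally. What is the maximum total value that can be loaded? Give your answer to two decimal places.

Sort by value per unit weight and fill in that order.
Ratios (sorted): F 9.81, B 9.55, D 5.50, C 5.21, E 5.00, A 4.15
take F (16 @ 157); take B (20 @ 191); take D (22 @ 121); take 8/29 of C → 41.66. Capacity used 66/66.
Total value = 510.66

510.66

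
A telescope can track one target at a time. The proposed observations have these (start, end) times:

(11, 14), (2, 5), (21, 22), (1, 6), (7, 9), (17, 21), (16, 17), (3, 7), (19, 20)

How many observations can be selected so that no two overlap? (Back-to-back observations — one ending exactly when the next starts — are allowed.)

By end time: (2,5), (1,6), (3,7), (7,9), (11,14), (16,17), (19,20), (17,21), (21,22).
Pick (2,5); next start ≥ 5 → (7,9); next start ≥ 9 → (11,14); next start ≥ 14 → (16,17); next start ≥ 17 → (19,20); next start ≥ 20 → (21,22).
Selected 6 observations.

6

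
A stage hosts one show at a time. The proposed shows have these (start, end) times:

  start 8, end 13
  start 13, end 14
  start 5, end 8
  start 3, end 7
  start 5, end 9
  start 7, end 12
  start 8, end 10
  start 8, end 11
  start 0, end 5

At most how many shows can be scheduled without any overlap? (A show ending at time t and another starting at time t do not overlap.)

Greedy by earliest finish: after sorting by end time, pick each interval compatible with the last pick.
Sorted by end: (0,5)  (3,7)  (5,8)  (5,9)  (8,10)  (8,11)  (7,12)  (8,13)  (13,14)
take (0,5); skip (3,7); take (5,8); take (8,10); skip (8,11); skip (8,13); take (13,14).
Selected 4 shows.

4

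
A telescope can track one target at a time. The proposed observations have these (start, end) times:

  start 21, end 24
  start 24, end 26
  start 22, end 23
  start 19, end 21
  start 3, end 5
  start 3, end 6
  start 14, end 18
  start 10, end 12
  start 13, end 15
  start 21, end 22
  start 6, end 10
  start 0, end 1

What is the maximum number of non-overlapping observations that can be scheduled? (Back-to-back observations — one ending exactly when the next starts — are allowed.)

Sort by end time and greedily take each interval whose start is ≥ the last chosen end.
Sorted by end: (0,1)  (3,5)  (3,6)  (6,10)  (10,12)  (13,15)  (14,18)  (19,21)  (21,22)  (22,23)  (21,24)  (24,26)
take (0,1); take (3,5); take (6,10); take (10,12); take (13,15); take (19,21); take (21,22); take (22,23); skip (21,24); take (24,26).
Selected 9 observations.

9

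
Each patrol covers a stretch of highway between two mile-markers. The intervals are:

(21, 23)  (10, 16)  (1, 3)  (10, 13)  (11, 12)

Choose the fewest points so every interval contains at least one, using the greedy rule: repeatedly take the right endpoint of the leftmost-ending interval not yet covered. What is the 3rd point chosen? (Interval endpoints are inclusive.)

Sort by right endpoint; whenever an interval is uncovered, place a point at its right end.
By right end: [1,3]  [11,12]  [10,13]  [10,16]  [21,23]
[1,3] uncovered → point at 3; [11,12] uncovered → point at 12; [21,23] uncovered → point at 23.
Points: 3, 12, 23 (3 total).

23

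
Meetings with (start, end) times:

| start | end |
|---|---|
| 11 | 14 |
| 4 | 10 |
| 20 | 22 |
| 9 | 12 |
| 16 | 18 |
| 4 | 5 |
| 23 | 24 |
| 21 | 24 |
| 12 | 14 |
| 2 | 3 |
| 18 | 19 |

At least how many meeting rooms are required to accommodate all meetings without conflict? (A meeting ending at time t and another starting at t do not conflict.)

2

starts: [2, 4, 4, 9, 11, 12, 16, 18, 20, 21, 23]
ends:   [3, 5, 10, 12, 14, 14, 18, 19, 22, 24, 24]
s2→1 e3→0 s4→1 s4→2  — peak 2.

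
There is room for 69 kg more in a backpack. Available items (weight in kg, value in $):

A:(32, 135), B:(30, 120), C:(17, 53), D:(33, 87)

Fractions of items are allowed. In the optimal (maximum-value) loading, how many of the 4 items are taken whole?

2

Greedy by value/weight ratio, highest first.
Ratios (sorted): A 4.22, B 4.00, C 3.12, D 2.64
take A (32 @ 135); take B (30 @ 120); take 7/17 of C → 21.82. Capacity used 69/69.
2 item(s) taken whole; one partial (take 7/17 of C).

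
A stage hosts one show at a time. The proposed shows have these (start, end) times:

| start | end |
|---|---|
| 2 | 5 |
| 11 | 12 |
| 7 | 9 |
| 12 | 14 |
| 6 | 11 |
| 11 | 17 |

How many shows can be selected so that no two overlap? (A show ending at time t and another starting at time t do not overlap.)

4

Sorted by end: (2,5)  (7,9)  (6,11)  (11,12)  (12,14)  (11,17)
take (2,5); take (7,9); skip (6,11); take (11,12); take (12,14).
Selected 4 shows.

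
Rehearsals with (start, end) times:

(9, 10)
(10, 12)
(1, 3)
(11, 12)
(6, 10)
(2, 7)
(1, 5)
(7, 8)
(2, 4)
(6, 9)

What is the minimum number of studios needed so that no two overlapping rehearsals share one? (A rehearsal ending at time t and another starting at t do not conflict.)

4

starts: [1, 1, 2, 2, 6, 6, 7, 9, 10, 11]
ends:   [3, 4, 5, 7, 8, 9, 10, 10, 12, 12]
s1→1 s1→2 s2→3 s2→4  — peak 4.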